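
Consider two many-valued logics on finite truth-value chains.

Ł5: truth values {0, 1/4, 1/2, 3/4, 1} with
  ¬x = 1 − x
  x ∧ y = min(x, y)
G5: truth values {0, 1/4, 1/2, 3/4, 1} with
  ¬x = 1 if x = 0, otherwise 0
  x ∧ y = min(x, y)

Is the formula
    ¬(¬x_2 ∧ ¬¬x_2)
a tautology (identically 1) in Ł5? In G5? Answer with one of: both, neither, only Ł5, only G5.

In Ł5: at x_2 = 1/4 the value is 3/4 — not a tautology.
In G5: every assignment gives 1 — tautology.

only G5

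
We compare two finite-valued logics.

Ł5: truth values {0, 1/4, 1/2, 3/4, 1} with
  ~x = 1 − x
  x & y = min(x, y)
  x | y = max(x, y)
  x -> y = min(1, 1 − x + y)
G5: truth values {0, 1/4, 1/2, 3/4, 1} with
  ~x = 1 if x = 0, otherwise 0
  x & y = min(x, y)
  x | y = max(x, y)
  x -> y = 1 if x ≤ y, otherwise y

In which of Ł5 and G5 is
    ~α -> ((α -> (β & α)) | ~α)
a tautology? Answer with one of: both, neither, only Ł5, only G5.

In Ł5: every assignment gives 1 — tautology.
In G5: every assignment gives 1 — tautology.

both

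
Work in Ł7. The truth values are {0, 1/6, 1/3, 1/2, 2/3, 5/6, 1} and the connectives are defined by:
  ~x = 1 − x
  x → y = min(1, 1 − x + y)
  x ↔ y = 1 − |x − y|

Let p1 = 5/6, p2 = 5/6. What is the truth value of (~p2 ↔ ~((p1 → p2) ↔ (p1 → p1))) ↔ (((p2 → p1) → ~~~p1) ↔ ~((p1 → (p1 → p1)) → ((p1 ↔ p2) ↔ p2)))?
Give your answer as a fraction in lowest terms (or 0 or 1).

~p2 = ~5/6 = 1/6
p1 → p2 = 5/6 → 5/6 = 1
p1 → p1 = 5/6 → 5/6 = 1
(p1 → p2) ↔ (p1 → p1) = 1 ↔ 1 = 1
~((p1 → p2) ↔ (p1 → p1)) = ~1 = 0
~p2 ↔ ~((p1 → p2) ↔ (p1 → p1)) = 1/6 ↔ 0 = 5/6
p2 → p1 = 5/6 → 5/6 = 1
~p1 = ~5/6 = 1/6
~~p1 = ~1/6 = 5/6
~~~p1 = ~5/6 = 1/6
(p2 → p1) → ~~~p1 = 1 → 1/6 = 1/6
p1 → p1 = 5/6 → 5/6 = 1
p1 → (p1 → p1) = 5/6 → 1 = 1
p1 ↔ p2 = 5/6 ↔ 5/6 = 1
(p1 ↔ p2) ↔ p2 = 1 ↔ 5/6 = 5/6
(p1 → (p1 → p1)) → ((p1 ↔ p2) ↔ p2) = 1 → 5/6 = 5/6
~((p1 → (p1 → p1)) → ((p1 ↔ p2) ↔ p2)) = ~5/6 = 1/6
((p2 → p1) → ~~~p1) ↔ ~((p1 → (p1 → p1)) → ((p1 ↔ p2) ↔ p2)) = 1/6 ↔ 1/6 = 1
(~p2 ↔ ~((p1 → p2) ↔ (p1 → p1))) ↔ (((p2 → p1) → ~~~p1) ↔ ~((p1 → (p1 → p1)) → ((p1 ↔ p2) ↔ p2))) = 5/6 ↔ 1 = 5/6

5/6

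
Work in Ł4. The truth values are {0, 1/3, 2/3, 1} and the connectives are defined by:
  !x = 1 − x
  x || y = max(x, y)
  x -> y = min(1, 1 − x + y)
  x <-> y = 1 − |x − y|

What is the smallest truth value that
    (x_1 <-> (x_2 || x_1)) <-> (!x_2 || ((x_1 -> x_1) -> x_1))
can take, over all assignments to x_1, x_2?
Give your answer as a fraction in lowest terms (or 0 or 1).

Take x_1 = 1/3, x_2 = 1/3:
x_2 || x_1 = 1/3 || 1/3 = 1/3
x_1 <-> (x_2 || x_1) = 1/3 <-> 1/3 = 1
!x_2 = !1/3 = 2/3
x_1 -> x_1 = 1/3 -> 1/3 = 1
(x_1 -> x_1) -> x_1 = 1 -> 1/3 = 1/3
!x_2 || ((x_1 -> x_1) -> x_1) = 2/3 || 1/3 = 2/3
(x_1 <-> (x_2 || x_1)) <-> (!x_2 || ((x_1 -> x_1) -> x_1)) = 1 <-> 2/3 = 2/3
No assignment yields a value below 2/3, so this is the minimum.

2/3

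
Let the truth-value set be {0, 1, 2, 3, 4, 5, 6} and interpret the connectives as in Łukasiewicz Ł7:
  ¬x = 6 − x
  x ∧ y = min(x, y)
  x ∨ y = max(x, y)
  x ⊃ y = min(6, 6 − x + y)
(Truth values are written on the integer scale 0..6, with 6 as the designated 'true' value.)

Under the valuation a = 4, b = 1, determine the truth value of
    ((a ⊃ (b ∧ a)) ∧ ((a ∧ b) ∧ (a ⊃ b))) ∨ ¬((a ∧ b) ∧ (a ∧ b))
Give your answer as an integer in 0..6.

b ∧ a = 1 ∧ 4 = 1
a ⊃ (b ∧ a) = 4 ⊃ 1 = 3
a ∧ b = 4 ∧ 1 = 1
a ⊃ b = 4 ⊃ 1 = 3
(a ∧ b) ∧ (a ⊃ b) = 1 ∧ 3 = 1
(a ⊃ (b ∧ a)) ∧ ((a ∧ b) ∧ (a ⊃ b)) = 3 ∧ 1 = 1
a ∧ b = 4 ∧ 1 = 1
a ∧ b = 4 ∧ 1 = 1
(a ∧ b) ∧ (a ∧ b) = 1 ∧ 1 = 1
¬((a ∧ b) ∧ (a ∧ b)) = ¬1 = 5
((a ⊃ (b ∧ a)) ∧ ((a ∧ b) ∧ (a ⊃ b))) ∨ ¬((a ∧ b) ∧ (a ∧ b)) = 1 ∨ 5 = 5

5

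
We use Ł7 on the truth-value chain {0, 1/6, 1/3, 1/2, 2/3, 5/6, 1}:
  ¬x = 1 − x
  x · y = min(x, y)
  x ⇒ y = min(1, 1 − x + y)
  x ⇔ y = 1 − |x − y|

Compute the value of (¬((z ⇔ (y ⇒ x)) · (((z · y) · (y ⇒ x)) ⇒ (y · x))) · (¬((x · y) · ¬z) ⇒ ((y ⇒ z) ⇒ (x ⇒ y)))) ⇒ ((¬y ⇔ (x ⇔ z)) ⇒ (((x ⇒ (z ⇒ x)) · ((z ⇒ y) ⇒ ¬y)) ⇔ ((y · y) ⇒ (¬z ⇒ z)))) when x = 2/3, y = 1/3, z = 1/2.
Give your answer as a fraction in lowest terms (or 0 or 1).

y ⇒ x = 1/3 ⇒ 2/3 = 1
z ⇔ (y ⇒ x) = 1/2 ⇔ 1 = 1/2
z · y = 1/2 · 1/3 = 1/3
y ⇒ x = 1/3 ⇒ 2/3 = 1
(z · y) · (y ⇒ x) = 1/3 · 1 = 1/3
y · x = 1/3 · 2/3 = 1/3
((z · y) · (y ⇒ x)) ⇒ (y · x) = 1/3 ⇒ 1/3 = 1
(z ⇔ (y ⇒ x)) · (((z · y) · (y ⇒ x)) ⇒ (y · x)) = 1/2 · 1 = 1/2
¬((z ⇔ (y ⇒ x)) · (((z · y) · (y ⇒ x)) ⇒ (y · x))) = ¬1/2 = 1/2
x · y = 2/3 · 1/3 = 1/3
¬z = ¬1/2 = 1/2
(x · y) · ¬z = 1/3 · 1/2 = 1/3
¬((x · y) · ¬z) = ¬1/3 = 2/3
y ⇒ z = 1/3 ⇒ 1/2 = 1
x ⇒ y = 2/3 ⇒ 1/3 = 2/3
(y ⇒ z) ⇒ (x ⇒ y) = 1 ⇒ 2/3 = 2/3
¬((x · y) · ¬z) ⇒ ((y ⇒ z) ⇒ (x ⇒ y)) = 2/3 ⇒ 2/3 = 1
¬((z ⇔ (y ⇒ x)) · (((z · y) · (y ⇒ x)) ⇒ (y · x))) · (¬((x · y) · ¬z) ⇒ ((y ⇒ z) ⇒ (x ⇒ y))) = 1/2 · 1 = 1/2
¬y = ¬1/3 = 2/3
x ⇔ z = 2/3 ⇔ 1/2 = 5/6
¬y ⇔ (x ⇔ z) = 2/3 ⇔ 5/6 = 5/6
z ⇒ x = 1/2 ⇒ 2/3 = 1
x ⇒ (z ⇒ x) = 2/3 ⇒ 1 = 1
z ⇒ y = 1/2 ⇒ 1/3 = 5/6
¬y = ¬1/3 = 2/3
(z ⇒ y) ⇒ ¬y = 5/6 ⇒ 2/3 = 5/6
(x ⇒ (z ⇒ x)) · ((z ⇒ y) ⇒ ¬y) = 1 · 5/6 = 5/6
y · y = 1/3 · 1/3 = 1/3
¬z = ¬1/2 = 1/2
¬z ⇒ z = 1/2 ⇒ 1/2 = 1
(y · y) ⇒ (¬z ⇒ z) = 1/3 ⇒ 1 = 1
((x ⇒ (z ⇒ x)) · ((z ⇒ y) ⇒ ¬y)) ⇔ ((y · y) ⇒ (¬z ⇒ z)) = 5/6 ⇔ 1 = 5/6
(¬y ⇔ (x ⇔ z)) ⇒ (((x ⇒ (z ⇒ x)) · ((z ⇒ y) ⇒ ¬y)) ⇔ ((y · y) ⇒ (¬z ⇒ z))) = 5/6 ⇒ 5/6 = 1
(¬((z ⇔ (y ⇒ x)) · (((z · y) · (y ⇒ x)) ⇒ (y · x))) · (¬((x · y) · ¬z) ⇒ ((y ⇒ z) ⇒ (x ⇒ y)))) ⇒ ((¬y ⇔ (x ⇔ z)) ⇒ (((x ⇒ (z ⇒ x)) · ((z ⇒ y) ⇒ ¬y)) ⇔ ((y · y) ⇒ (¬z ⇒ z)))) = 1/2 ⇒ 1 = 1

1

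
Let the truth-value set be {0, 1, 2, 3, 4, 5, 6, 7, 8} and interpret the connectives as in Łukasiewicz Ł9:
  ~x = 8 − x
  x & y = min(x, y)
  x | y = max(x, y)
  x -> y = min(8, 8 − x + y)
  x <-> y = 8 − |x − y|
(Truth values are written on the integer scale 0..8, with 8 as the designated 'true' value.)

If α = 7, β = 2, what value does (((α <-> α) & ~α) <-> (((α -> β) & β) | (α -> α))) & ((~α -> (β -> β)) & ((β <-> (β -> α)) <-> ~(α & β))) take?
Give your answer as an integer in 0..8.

1

α <-> α = 7 <-> 7 = 8
~α = ~7 = 1
(α <-> α) & ~α = 8 & 1 = 1
α -> β = 7 -> 2 = 3
(α -> β) & β = 3 & 2 = 2
α -> α = 7 -> 7 = 8
((α -> β) & β) | (α -> α) = 2 | 8 = 8
((α <-> α) & ~α) <-> (((α -> β) & β) | (α -> α)) = 1 <-> 8 = 1
~α = ~7 = 1
β -> β = 2 -> 2 = 8
~α -> (β -> β) = 1 -> 8 = 8
β -> α = 2 -> 7 = 8
β <-> (β -> α) = 2 <-> 8 = 2
α & β = 7 & 2 = 2
~(α & β) = ~2 = 6
(β <-> (β -> α)) <-> ~(α & β) = 2 <-> 6 = 4
(~α -> (β -> β)) & ((β <-> (β -> α)) <-> ~(α & β)) = 8 & 4 = 4
(((α <-> α) & ~α) <-> (((α -> β) & β) | (α -> α))) & ((~α -> (β -> β)) & ((β <-> (β -> α)) <-> ~(α & β))) = 1 & 4 = 1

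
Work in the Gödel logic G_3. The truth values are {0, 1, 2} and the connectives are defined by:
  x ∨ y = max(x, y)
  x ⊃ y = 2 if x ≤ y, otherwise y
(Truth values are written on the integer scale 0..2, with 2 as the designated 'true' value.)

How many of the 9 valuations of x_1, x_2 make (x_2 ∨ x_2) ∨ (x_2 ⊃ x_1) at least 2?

8

x_1 = 0, x_2 = 0 ↦ 2  ≥
x_1 = 0, x_2 = 1 ↦ 1  <
x_1 = 0, x_2 = 2 ↦ 2  ≥
x_1 = 1, x_2 = 0 ↦ 2  ≥
x_1 = 1, x_2 = 1 ↦ 2  ≥
x_1 = 1, x_2 = 2 ↦ 2  ≥
x_1 = 2, x_2 = 0 ↦ 2  ≥
x_1 = 2, x_2 = 1 ↦ 2  ≥
x_1 = 2, x_2 = 2 ↦ 2  ≥
So 8 of the 9 assignments meet the threshold.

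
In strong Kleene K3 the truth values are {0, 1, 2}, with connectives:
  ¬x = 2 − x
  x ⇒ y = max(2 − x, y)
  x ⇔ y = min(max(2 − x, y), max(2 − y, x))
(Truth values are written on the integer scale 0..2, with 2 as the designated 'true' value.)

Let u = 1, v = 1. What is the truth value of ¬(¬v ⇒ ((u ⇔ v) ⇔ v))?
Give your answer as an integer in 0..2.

1

¬v = ¬1 = 1
u ⇔ v = 1 ⇔ 1 = 1
(u ⇔ v) ⇔ v = 1 ⇔ 1 = 1
¬v ⇒ ((u ⇔ v) ⇔ v) = 1 ⇒ 1 = 1
¬(¬v ⇒ ((u ⇔ v) ⇔ v)) = ¬1 = 1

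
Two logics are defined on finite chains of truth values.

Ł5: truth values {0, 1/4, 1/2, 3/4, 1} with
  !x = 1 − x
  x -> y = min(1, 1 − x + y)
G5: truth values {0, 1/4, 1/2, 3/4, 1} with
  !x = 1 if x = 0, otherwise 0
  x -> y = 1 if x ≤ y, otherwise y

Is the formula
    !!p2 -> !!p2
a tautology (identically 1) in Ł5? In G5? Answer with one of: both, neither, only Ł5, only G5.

In Ł5: every assignment gives 1 — tautology.
In G5: every assignment gives 1 — tautology.

both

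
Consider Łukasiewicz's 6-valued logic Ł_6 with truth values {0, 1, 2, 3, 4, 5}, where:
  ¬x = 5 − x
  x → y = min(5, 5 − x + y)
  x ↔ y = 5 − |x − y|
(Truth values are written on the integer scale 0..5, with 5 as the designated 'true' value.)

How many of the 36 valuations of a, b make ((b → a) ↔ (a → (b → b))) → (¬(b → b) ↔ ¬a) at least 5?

value 5: 11 assignments (counts)
value 4: 9 assignments
value 3: 7 assignments
value 2: 5 assignments
value 1: 3 assignments
value 0: 1 assignment
So 11 of the 36 assignments meet the threshold.

11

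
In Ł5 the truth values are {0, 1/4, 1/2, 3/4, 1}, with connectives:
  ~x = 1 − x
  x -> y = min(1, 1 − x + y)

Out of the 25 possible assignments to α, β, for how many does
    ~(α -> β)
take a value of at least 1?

value 1: 1 assignment (counts)
value 3/4: 2 assignments
value 1/2: 3 assignments
value 1/4: 4 assignments
value 0: 15 assignments
So 1 of the 25 assignments meets the threshold.

1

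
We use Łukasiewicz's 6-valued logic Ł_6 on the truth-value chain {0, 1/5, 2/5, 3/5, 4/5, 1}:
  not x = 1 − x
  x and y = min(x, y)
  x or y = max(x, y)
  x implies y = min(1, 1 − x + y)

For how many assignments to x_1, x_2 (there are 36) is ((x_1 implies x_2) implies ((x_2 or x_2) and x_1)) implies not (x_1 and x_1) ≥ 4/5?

24

value 1: 18 assignments (counts)
value 4/5: 6 assignments (counts)
value 2/5: 6 assignments
value 0: 6 assignments
So 24 of the 36 assignments meet the threshold.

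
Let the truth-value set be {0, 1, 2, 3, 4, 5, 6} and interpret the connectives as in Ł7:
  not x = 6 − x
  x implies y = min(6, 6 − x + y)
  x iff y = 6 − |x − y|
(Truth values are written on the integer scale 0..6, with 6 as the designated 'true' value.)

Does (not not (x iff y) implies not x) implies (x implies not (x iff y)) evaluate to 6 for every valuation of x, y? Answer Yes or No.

Yes

At x = 4, y = 0, for instance:
x iff y = 4 iff 0 = 2
not (x iff y) = not 2 = 4
not not (x iff y) = not 4 = 2
not x = not 4 = 2
not not (x iff y) implies not x = 2 implies 2 = 6
x implies not (x iff y) = 4 implies 4 = 6
(not not (x iff y) implies not x) implies (x implies not (x iff y)) = 6 implies 6 = 6
and checking the remaining 48 assignments likewise gives ≥ 6 in every case.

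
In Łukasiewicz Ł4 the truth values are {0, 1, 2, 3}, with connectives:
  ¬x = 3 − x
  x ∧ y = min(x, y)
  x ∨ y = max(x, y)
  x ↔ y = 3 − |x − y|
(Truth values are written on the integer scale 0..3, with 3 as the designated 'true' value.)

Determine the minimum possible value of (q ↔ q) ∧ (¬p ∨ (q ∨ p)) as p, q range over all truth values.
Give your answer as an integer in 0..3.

Take p = 1, q = 0:
q ↔ q = 0 ↔ 0 = 3
¬p = ¬1 = 2
q ∨ p = 0 ∨ 1 = 1
¬p ∨ (q ∨ p) = 2 ∨ 1 = 2
(q ↔ q) ∧ (¬p ∨ (q ∨ p)) = 3 ∧ 2 = 2
No assignment yields a value below 2, so this is the minimum.

2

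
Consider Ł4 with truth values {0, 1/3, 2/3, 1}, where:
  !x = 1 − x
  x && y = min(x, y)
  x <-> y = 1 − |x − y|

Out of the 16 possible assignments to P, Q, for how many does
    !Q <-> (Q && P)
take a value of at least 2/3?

P = 0, Q = 0 ↦ 0  <
P = 0, Q = 1/3 ↦ 1/3  <
P = 0, Q = 2/3 ↦ 2/3  ≥
P = 0, Q = 1 ↦ 1  ≥
P = 1/3, Q = 0 ↦ 0  <
P = 1/3, Q = 1/3 ↦ 2/3  ≥
P = 1/3, Q = 2/3 ↦ 1  ≥
P = 1/3, Q = 1 ↦ 2/3  ≥
P = 2/3, Q = 0 ↦ 0  <
P = 2/3, Q = 1/3 ↦ 2/3  ≥
P = 2/3, Q = 2/3 ↦ 2/3  ≥
P = 2/3, Q = 1 ↦ 1/3  <
P = 1, Q = 0 ↦ 0  <
P = 1, Q = 1/3 ↦ 2/3  ≥
P = 1, Q = 2/3 ↦ 2/3  ≥
P = 1, Q = 1 ↦ 0  <
So 9 of the 16 assignments meet the threshold.

9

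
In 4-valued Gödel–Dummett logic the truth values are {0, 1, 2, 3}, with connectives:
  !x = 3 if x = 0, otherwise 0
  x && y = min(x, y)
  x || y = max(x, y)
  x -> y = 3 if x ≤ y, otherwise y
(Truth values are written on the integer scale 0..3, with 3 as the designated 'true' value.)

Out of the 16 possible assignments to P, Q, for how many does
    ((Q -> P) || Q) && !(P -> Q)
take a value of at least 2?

P = 0, Q = 0 ↦ 0  <
P = 0, Q = 1 ↦ 0  <
P = 0, Q = 2 ↦ 0  <
P = 0, Q = 3 ↦ 0  <
P = 1, Q = 0 ↦ 3  ≥
P = 1, Q = 1 ↦ 0  <
P = 1, Q = 2 ↦ 0  <
P = 1, Q = 3 ↦ 0  <
P = 2, Q = 0 ↦ 3  ≥
P = 2, Q = 1 ↦ 0  <
P = 2, Q = 2 ↦ 0  <
P = 2, Q = 3 ↦ 0  <
P = 3, Q = 0 ↦ 3  ≥
P = 3, Q = 1 ↦ 0  <
P = 3, Q = 2 ↦ 0  <
P = 3, Q = 3 ↦ 0  <
So 3 of the 16 assignments meet the threshold.

3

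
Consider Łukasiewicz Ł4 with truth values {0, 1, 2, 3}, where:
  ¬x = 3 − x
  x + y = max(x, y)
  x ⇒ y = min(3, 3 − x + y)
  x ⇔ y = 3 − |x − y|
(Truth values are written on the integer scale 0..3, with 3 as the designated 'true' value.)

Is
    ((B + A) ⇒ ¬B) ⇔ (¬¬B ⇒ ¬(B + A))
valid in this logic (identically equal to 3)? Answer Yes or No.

A = 0, B = 0 ↦ 3
A = 0, B = 1 ↦ 3
A = 0, B = 2 ↦ 3
A = 0, B = 3 ↦ 3
A = 1, B = 0 ↦ 3
A = 1, B = 1 ↦ 3
A = 1, B = 2 ↦ 3
A = 1, B = 3 ↦ 3
A = 2, B = 0 ↦ 3
A = 2, B = 1 ↦ 3
A = 2, B = 2 ↦ 3
A = 2, B = 3 ↦ 3
A = 3, B = 0 ↦ 3
A = 3, B = 1 ↦ 3
A = 3, B = 2 ↦ 3
A = 3, B = 3 ↦ 3
Every assignment gives a value ≥ 3.

Yes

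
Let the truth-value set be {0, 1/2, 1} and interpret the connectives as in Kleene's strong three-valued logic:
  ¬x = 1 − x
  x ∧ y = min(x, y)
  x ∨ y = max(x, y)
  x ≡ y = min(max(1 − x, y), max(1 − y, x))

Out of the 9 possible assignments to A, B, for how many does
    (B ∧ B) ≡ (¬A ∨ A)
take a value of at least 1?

2

A = 0, B = 0 ↦ 0  <
A = 0, B = 1/2 ↦ 1/2  <
A = 0, B = 1 ↦ 1  ≥
A = 1/2, B = 0 ↦ 1/2  <
A = 1/2, B = 1/2 ↦ 1/2  <
A = 1/2, B = 1 ↦ 1/2  <
A = 1, B = 0 ↦ 0  <
A = 1, B = 1/2 ↦ 1/2  <
A = 1, B = 1 ↦ 1  ≥
So 2 of the 9 assignments meet the threshold.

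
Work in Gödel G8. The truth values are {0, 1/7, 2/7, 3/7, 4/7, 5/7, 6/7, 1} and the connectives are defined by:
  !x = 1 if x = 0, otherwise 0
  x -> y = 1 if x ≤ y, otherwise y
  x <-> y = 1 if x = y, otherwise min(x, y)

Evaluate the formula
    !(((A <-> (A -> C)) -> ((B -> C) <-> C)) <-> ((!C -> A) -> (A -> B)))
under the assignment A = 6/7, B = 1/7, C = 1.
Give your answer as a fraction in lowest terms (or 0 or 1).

A -> C = 6/7 -> 1 = 1
A <-> (A -> C) = 6/7 <-> 1 = 6/7
B -> C = 1/7 -> 1 = 1
(B -> C) <-> C = 1 <-> 1 = 1
(A <-> (A -> C)) -> ((B -> C) <-> C) = 6/7 -> 1 = 1
!C = !1 = 0
!C -> A = 0 -> 6/7 = 1
A -> B = 6/7 -> 1/7 = 1/7
(!C -> A) -> (A -> B) = 1 -> 1/7 = 1/7
((A <-> (A -> C)) -> ((B -> C) <-> C)) <-> ((!C -> A) -> (A -> B)) = 1 <-> 1/7 = 1/7
!(((A <-> (A -> C)) -> ((B -> C) <-> C)) <-> ((!C -> A) -> (A -> B))) = !1/7 = 0

0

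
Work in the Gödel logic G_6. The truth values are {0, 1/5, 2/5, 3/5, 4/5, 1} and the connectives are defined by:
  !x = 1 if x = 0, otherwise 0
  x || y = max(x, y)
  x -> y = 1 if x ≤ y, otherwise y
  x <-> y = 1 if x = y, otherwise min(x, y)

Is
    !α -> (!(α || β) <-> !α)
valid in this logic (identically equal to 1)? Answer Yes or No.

Counterexample: take α = 0, β = 1/5.
!α = !0 = 1
α || β = 0 || 1/5 = 1/5
!(α || β) = !1/5 = 0
!α = !0 = 1
!(α || β) <-> !α = 0 <-> 1 = 0
!α -> (!(α || β) <-> !α) = 1 -> 0 = 0
This gives 0 ≠ 1.

No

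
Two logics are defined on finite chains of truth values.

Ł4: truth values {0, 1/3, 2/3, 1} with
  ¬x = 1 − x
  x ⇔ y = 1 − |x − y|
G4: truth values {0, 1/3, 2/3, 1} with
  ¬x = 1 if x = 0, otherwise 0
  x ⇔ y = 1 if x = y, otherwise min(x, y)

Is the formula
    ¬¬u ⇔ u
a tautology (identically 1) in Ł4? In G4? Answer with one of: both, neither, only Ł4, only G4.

only Ł4

In Ł4: every assignment gives 1 — tautology.
In G4: at u = 1/3 the value is 1/3 — not a tautology.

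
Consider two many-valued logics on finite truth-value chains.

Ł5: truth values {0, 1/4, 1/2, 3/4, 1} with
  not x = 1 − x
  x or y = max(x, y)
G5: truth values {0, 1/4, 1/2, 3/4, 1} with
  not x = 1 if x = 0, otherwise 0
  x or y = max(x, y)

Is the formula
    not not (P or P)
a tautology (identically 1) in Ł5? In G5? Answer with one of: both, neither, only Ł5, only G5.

neither

In Ł5: at P = 0 the value is 0 — not a tautology.
In G5: at P = 0 the value is 0 — not a tautology.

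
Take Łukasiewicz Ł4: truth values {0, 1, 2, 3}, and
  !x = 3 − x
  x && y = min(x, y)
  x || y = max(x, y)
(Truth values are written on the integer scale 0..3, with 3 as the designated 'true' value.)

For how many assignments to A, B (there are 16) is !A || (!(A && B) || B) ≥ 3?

A = 0, B = 0 ↦ 3  ≥
A = 0, B = 1 ↦ 3  ≥
A = 0, B = 2 ↦ 3  ≥
A = 0, B = 3 ↦ 3  ≥
A = 1, B = 0 ↦ 3  ≥
A = 1, B = 1 ↦ 2  <
A = 1, B = 2 ↦ 2  <
A = 1, B = 3 ↦ 3  ≥
A = 2, B = 0 ↦ 3  ≥
A = 2, B = 1 ↦ 2  <
A = 2, B = 2 ↦ 2  <
A = 2, B = 3 ↦ 3  ≥
A = 3, B = 0 ↦ 3  ≥
A = 3, B = 1 ↦ 2  <
A = 3, B = 2 ↦ 2  <
A = 3, B = 3 ↦ 3  ≥
So 10 of the 16 assignments meet the threshold.

10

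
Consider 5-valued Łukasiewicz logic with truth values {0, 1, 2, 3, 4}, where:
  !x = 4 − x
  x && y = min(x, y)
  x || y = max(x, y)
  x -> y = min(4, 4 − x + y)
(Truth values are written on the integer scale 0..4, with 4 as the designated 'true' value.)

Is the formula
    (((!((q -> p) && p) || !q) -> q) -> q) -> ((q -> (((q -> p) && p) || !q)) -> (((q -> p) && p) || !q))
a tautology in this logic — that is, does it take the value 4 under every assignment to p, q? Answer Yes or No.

Counterexample: take p = 0, q = 1.
q -> p = 1 -> 0 = 3
(q -> p) && p = 3 && 0 = 0
!((q -> p) && p) = !0 = 4
!q = !1 = 3
!((q -> p) && p) || !q = 4 || 3 = 4
(!((q -> p) && p) || !q) -> q = 4 -> 1 = 1
((!((q -> p) && p) || !q) -> q) -> q = 1 -> 1 = 4
q -> p = 1 -> 0 = 3
(q -> p) && p = 3 && 0 = 0
!q = !1 = 3
((q -> p) && p) || !q = 0 || 3 = 3
q -> (((q -> p) && p) || !q) = 1 -> 3 = 4
q -> p = 1 -> 0 = 3
(q -> p) && p = 3 && 0 = 0
!q = !1 = 3
((q -> p) && p) || !q = 0 || 3 = 3
(q -> (((q -> p) && p) || !q)) -> (((q -> p) && p) || !q) = 4 -> 3 = 3
(((!((q -> p) && p) || !q) -> q) -> q) -> ((q -> (((q -> p) && p) || !q)) -> (((q -> p) && p) || !q)) = 4 -> 3 = 3
This gives 3 ≠ 4.

No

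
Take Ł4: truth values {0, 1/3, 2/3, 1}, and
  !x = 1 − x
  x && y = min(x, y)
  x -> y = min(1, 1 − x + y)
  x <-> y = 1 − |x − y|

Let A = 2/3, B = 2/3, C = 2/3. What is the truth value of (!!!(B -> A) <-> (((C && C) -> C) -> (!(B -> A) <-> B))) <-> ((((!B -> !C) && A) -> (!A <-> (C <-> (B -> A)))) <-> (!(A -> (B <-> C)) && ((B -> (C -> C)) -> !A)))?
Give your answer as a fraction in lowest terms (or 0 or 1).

B -> A = 2/3 -> 2/3 = 1
!(B -> A) = !1 = 0
!!(B -> A) = !0 = 1
!!!(B -> A) = !1 = 0
C && C = 2/3 && 2/3 = 2/3
(C && C) -> C = 2/3 -> 2/3 = 1
B -> A = 2/3 -> 2/3 = 1
!(B -> A) = !1 = 0
!(B -> A) <-> B = 0 <-> 2/3 = 1/3
((C && C) -> C) -> (!(B -> A) <-> B) = 1 -> 1/3 = 1/3
!!!(B -> A) <-> (((C && C) -> C) -> (!(B -> A) <-> B)) = 0 <-> 1/3 = 2/3
!B = !2/3 = 1/3
!C = !2/3 = 1/3
!B -> !C = 1/3 -> 1/3 = 1
(!B -> !C) && A = 1 && 2/3 = 2/3
!A = !2/3 = 1/3
B -> A = 2/3 -> 2/3 = 1
C <-> (B -> A) = 2/3 <-> 1 = 2/3
!A <-> (C <-> (B -> A)) = 1/3 <-> 2/3 = 2/3
((!B -> !C) && A) -> (!A <-> (C <-> (B -> A))) = 2/3 -> 2/3 = 1
B <-> C = 2/3 <-> 2/3 = 1
A -> (B <-> C) = 2/3 -> 1 = 1
!(A -> (B <-> C)) = !1 = 0
C -> C = 2/3 -> 2/3 = 1
B -> (C -> C) = 2/3 -> 1 = 1
!A = !2/3 = 1/3
(B -> (C -> C)) -> !A = 1 -> 1/3 = 1/3
!(A -> (B <-> C)) && ((B -> (C -> C)) -> !A) = 0 && 1/3 = 0
(((!B -> !C) && A) -> (!A <-> (C <-> (B -> A)))) <-> (!(A -> (B <-> C)) && ((B -> (C -> C)) -> !A)) = 1 <-> 0 = 0
(!!!(B -> A) <-> (((C && C) -> C) -> (!(B -> A) <-> B))) <-> ((((!B -> !C) && A) -> (!A <-> (C <-> (B -> A)))) <-> (!(A -> (B <-> C)) && ((B -> (C -> C)) -> !A))) = 2/3 <-> 0 = 1/3

1/3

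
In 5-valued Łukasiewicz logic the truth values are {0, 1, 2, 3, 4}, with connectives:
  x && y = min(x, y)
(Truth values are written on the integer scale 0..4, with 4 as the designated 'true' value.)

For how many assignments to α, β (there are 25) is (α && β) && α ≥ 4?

1

value 4: 1 assignment (counts)
value 3: 3 assignments
value 2: 5 assignments
value 1: 7 assignments
value 0: 9 assignments
So 1 of the 25 assignments meets the threshold.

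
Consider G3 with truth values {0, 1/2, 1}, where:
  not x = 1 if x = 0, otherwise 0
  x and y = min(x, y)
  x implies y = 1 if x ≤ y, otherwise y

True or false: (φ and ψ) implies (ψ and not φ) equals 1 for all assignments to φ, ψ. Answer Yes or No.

Counterexample: take φ = 1/2, ψ = 1/2.
φ and ψ = 1/2 and 1/2 = 1/2
not φ = not 1/2 = 0
ψ and not φ = 1/2 and 0 = 0
(φ and ψ) implies (ψ and not φ) = 1/2 implies 0 = 0
This gives 0 ≠ 1.

No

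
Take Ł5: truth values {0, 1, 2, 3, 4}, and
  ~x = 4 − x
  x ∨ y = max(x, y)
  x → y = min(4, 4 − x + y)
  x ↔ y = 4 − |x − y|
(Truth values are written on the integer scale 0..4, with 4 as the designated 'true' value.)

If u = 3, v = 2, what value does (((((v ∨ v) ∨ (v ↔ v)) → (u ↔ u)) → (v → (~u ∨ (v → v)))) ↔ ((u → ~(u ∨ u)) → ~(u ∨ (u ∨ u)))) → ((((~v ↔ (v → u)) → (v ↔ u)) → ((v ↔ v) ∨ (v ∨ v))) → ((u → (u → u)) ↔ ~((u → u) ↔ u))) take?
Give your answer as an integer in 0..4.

v ∨ v = 2 ∨ 2 = 2
v ↔ v = 2 ↔ 2 = 4
(v ∨ v) ∨ (v ↔ v) = 2 ∨ 4 = 4
u ↔ u = 3 ↔ 3 = 4
((v ∨ v) ∨ (v ↔ v)) → (u ↔ u) = 4 → 4 = 4
~u = ~3 = 1
v → v = 2 → 2 = 4
~u ∨ (v → v) = 1 ∨ 4 = 4
v → (~u ∨ (v → v)) = 2 → 4 = 4
(((v ∨ v) ∨ (v ↔ v)) → (u ↔ u)) → (v → (~u ∨ (v → v))) = 4 → 4 = 4
u ∨ u = 3 ∨ 3 = 3
~(u ∨ u) = ~3 = 1
u → ~(u ∨ u) = 3 → 1 = 2
u ∨ u = 3 ∨ 3 = 3
u ∨ (u ∨ u) = 3 ∨ 3 = 3
~(u ∨ (u ∨ u)) = ~3 = 1
(u → ~(u ∨ u)) → ~(u ∨ (u ∨ u)) = 2 → 1 = 3
((((v ∨ v) ∨ (v ↔ v)) → (u ↔ u)) → (v → (~u ∨ (v → v)))) ↔ ((u → ~(u ∨ u)) → ~(u ∨ (u ∨ u))) = 4 ↔ 3 = 3
~v = ~2 = 2
v → u = 2 → 3 = 4
~v ↔ (v → u) = 2 ↔ 4 = 2
v ↔ u = 2 ↔ 3 = 3
(~v ↔ (v → u)) → (v ↔ u) = 2 → 3 = 4
v ↔ v = 2 ↔ 2 = 4
v ∨ v = 2 ∨ 2 = 2
(v ↔ v) ∨ (v ∨ v) = 4 ∨ 2 = 4
((~v ↔ (v → u)) → (v ↔ u)) → ((v ↔ v) ∨ (v ∨ v)) = 4 → 4 = 4
u → u = 3 → 3 = 4
u → (u → u) = 3 → 4 = 4
u → u = 3 → 3 = 4
(u → u) ↔ u = 4 ↔ 3 = 3
~((u → u) ↔ u) = ~3 = 1
(u → (u → u)) ↔ ~((u → u) ↔ u) = 4 ↔ 1 = 1
(((~v ↔ (v → u)) → (v ↔ u)) → ((v ↔ v) ∨ (v ∨ v))) → ((u → (u → u)) ↔ ~((u → u) ↔ u)) = 4 → 1 = 1
(((((v ∨ v) ∨ (v ↔ v)) → (u ↔ u)) → (v → (~u ∨ (v → v)))) ↔ ((u → ~(u ∨ u)) → ~(u ∨ (u ∨ u)))) → ((((~v ↔ (v → u)) → (v ↔ u)) → ((v ↔ v) ∨ (v ∨ v))) → ((u → (u → u)) ↔ ~((u → u) ↔ u))) = 3 → 1 = 2

2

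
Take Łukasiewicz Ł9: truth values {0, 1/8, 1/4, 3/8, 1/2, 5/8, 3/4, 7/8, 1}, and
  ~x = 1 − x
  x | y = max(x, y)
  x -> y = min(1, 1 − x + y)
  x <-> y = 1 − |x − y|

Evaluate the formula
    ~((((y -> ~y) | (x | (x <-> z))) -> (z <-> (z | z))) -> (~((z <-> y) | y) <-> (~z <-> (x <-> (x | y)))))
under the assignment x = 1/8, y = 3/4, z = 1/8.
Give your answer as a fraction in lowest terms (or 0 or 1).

~y = ~3/4 = 1/4
y -> ~y = 3/4 -> 1/4 = 1/2
x <-> z = 1/8 <-> 1/8 = 1
x | (x <-> z) = 1/8 | 1 = 1
(y -> ~y) | (x | (x <-> z)) = 1/2 | 1 = 1
z | z = 1/8 | 1/8 = 1/8
z <-> (z | z) = 1/8 <-> 1/8 = 1
((y -> ~y) | (x | (x <-> z))) -> (z <-> (z | z)) = 1 -> 1 = 1
z <-> y = 1/8 <-> 3/4 = 3/8
(z <-> y) | y = 3/8 | 3/4 = 3/4
~((z <-> y) | y) = ~3/4 = 1/4
~z = ~1/8 = 7/8
x | y = 1/8 | 3/4 = 3/4
x <-> (x | y) = 1/8 <-> 3/4 = 3/8
~z <-> (x <-> (x | y)) = 7/8 <-> 3/8 = 1/2
~((z <-> y) | y) <-> (~z <-> (x <-> (x | y))) = 1/4 <-> 1/2 = 3/4
(((y -> ~y) | (x | (x <-> z))) -> (z <-> (z | z))) -> (~((z <-> y) | y) <-> (~z <-> (x <-> (x | y)))) = 1 -> 3/4 = 3/4
~((((y -> ~y) | (x | (x <-> z))) -> (z <-> (z | z))) -> (~((z <-> y) | y) <-> (~z <-> (x <-> (x | y))))) = ~3/4 = 1/4

1/4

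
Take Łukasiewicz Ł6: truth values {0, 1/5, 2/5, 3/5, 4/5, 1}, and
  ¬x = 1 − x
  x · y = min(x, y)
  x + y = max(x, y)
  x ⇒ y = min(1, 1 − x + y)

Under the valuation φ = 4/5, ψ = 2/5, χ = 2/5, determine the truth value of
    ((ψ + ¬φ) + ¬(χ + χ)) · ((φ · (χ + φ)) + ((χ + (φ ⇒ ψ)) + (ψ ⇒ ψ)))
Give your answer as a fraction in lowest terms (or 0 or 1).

3/5

¬φ = ¬4/5 = 1/5
ψ + ¬φ = 2/5 + 1/5 = 2/5
χ + χ = 2/5 + 2/5 = 2/5
¬(χ + χ) = ¬2/5 = 3/5
(ψ + ¬φ) + ¬(χ + χ) = 2/5 + 3/5 = 3/5
χ + φ = 2/5 + 4/5 = 4/5
φ · (χ + φ) = 4/5 · 4/5 = 4/5
φ ⇒ ψ = 4/5 ⇒ 2/5 = 3/5
χ + (φ ⇒ ψ) = 2/5 + 3/5 = 3/5
ψ ⇒ ψ = 2/5 ⇒ 2/5 = 1
(χ + (φ ⇒ ψ)) + (ψ ⇒ ψ) = 3/5 + 1 = 1
(φ · (χ + φ)) + ((χ + (φ ⇒ ψ)) + (ψ ⇒ ψ)) = 4/5 + 1 = 1
((ψ + ¬φ) + ¬(χ + χ)) · ((φ · (χ + φ)) + ((χ + (φ ⇒ ψ)) + (ψ ⇒ ψ))) = 3/5 · 1 = 3/5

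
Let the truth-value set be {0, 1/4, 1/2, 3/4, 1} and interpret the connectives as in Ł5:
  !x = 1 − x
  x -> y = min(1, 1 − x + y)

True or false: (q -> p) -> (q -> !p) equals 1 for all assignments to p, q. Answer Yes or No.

Counterexample: take p = 3/4, q = 1/2.
q -> p = 1/2 -> 3/4 = 1
!p = !3/4 = 1/4
q -> !p = 1/2 -> 1/4 = 3/4
(q -> p) -> (q -> !p) = 1 -> 3/4 = 3/4
This gives 3/4 ≠ 1.

No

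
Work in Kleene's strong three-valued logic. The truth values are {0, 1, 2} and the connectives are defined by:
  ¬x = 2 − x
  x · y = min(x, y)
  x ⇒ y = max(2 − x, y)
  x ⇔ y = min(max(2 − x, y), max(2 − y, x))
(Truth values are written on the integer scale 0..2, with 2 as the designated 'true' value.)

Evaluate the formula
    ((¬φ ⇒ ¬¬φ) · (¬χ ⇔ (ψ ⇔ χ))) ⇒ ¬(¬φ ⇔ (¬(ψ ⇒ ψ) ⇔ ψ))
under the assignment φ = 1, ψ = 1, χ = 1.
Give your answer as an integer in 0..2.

¬φ = ¬1 = 1
¬φ = ¬1 = 1
¬¬φ = ¬1 = 1
¬φ ⇒ ¬¬φ = 1 ⇒ 1 = 1
¬χ = ¬1 = 1
ψ ⇔ χ = 1 ⇔ 1 = 1
¬χ ⇔ (ψ ⇔ χ) = 1 ⇔ 1 = 1
(¬φ ⇒ ¬¬φ) · (¬χ ⇔ (ψ ⇔ χ)) = 1 · 1 = 1
¬φ = ¬1 = 1
ψ ⇒ ψ = 1 ⇒ 1 = 1
¬(ψ ⇒ ψ) = ¬1 = 1
¬(ψ ⇒ ψ) ⇔ ψ = 1 ⇔ 1 = 1
¬φ ⇔ (¬(ψ ⇒ ψ) ⇔ ψ) = 1 ⇔ 1 = 1
¬(¬φ ⇔ (¬(ψ ⇒ ψ) ⇔ ψ)) = ¬1 = 1
((¬φ ⇒ ¬¬φ) · (¬χ ⇔ (ψ ⇔ χ))) ⇒ ¬(¬φ ⇔ (¬(ψ ⇒ ψ) ⇔ ψ)) = 1 ⇒ 1 = 1

1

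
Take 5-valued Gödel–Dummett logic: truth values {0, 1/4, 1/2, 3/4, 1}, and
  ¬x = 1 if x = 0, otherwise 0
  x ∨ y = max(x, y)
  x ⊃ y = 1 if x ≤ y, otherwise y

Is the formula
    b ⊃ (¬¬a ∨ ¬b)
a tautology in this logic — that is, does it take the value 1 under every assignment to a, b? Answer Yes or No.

No

Counterexample: take a = 0, b = 1/4.
¬a = ¬0 = 1
¬¬a = ¬1 = 0
¬b = ¬1/4 = 0
¬¬a ∨ ¬b = 0 ∨ 0 = 0
b ⊃ (¬¬a ∨ ¬b) = 1/4 ⊃ 0 = 0
This gives 0 ≠ 1.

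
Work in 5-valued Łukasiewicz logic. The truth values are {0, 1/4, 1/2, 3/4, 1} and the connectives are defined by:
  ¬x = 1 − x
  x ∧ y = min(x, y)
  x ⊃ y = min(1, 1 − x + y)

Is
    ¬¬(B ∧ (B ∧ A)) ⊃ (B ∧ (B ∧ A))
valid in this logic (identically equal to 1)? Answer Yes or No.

Yes

At A = 0, B = 1/2, for instance:
B ∧ A = 1/2 ∧ 0 = 0
B ∧ (B ∧ A) = 1/2 ∧ 0 = 0
¬(B ∧ (B ∧ A)) = ¬0 = 1
¬¬(B ∧ (B ∧ A)) = ¬1 = 0
¬¬(B ∧ (B ∧ A)) ⊃ (B ∧ (B ∧ A)) = 0 ⊃ 0 = 1
and checking the remaining 24 assignments likewise gives ≥ 1 in every case.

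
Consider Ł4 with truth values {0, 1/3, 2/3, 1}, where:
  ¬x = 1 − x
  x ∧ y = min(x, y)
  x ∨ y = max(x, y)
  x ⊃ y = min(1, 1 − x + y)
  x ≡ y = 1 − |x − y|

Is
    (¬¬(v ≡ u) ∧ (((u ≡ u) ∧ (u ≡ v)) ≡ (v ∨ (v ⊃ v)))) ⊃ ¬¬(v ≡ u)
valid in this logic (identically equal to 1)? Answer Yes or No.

Yes

u = 0, v = 0 ↦ 1
u = 0, v = 1/3 ↦ 1
u = 0, v = 2/3 ↦ 1
u = 0, v = 1 ↦ 1
u = 1/3, v = 0 ↦ 1
u = 1/3, v = 1/3 ↦ 1
u = 1/3, v = 2/3 ↦ 1
u = 1/3, v = 1 ↦ 1
u = 2/3, v = 0 ↦ 1
u = 2/3, v = 1/3 ↦ 1
u = 2/3, v = 2/3 ↦ 1
u = 2/3, v = 1 ↦ 1
u = 1, v = 0 ↦ 1
u = 1, v = 1/3 ↦ 1
u = 1, v = 2/3 ↦ 1
u = 1, v = 1 ↦ 1
Every assignment gives a value ≥ 1.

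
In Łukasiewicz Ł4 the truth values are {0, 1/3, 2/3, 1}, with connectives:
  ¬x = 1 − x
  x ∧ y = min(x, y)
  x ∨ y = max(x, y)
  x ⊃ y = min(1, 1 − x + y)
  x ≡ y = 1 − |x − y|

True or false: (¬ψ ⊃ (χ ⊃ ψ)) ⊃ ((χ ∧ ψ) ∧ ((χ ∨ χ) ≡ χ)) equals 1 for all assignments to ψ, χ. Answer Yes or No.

No

Counterexample: take ψ = 0, χ = 0.
¬ψ = ¬0 = 1
χ ⊃ ψ = 0 ⊃ 0 = 1
¬ψ ⊃ (χ ⊃ ψ) = 1 ⊃ 1 = 1
χ ∧ ψ = 0 ∧ 0 = 0
χ ∨ χ = 0 ∨ 0 = 0
(χ ∨ χ) ≡ χ = 0 ≡ 0 = 1
(χ ∧ ψ) ∧ ((χ ∨ χ) ≡ χ) = 0 ∧ 1 = 0
(¬ψ ⊃ (χ ⊃ ψ)) ⊃ ((χ ∧ ψ) ∧ ((χ ∨ χ) ≡ χ)) = 1 ⊃ 0 = 0
This gives 0 ≠ 1.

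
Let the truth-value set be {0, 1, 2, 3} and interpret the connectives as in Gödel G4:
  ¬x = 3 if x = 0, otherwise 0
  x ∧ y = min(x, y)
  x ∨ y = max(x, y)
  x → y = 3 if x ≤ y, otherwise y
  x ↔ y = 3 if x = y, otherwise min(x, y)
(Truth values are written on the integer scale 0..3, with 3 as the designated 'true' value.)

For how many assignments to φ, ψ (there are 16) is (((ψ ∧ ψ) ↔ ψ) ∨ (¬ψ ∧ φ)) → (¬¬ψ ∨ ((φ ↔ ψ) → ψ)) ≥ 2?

15

φ = 0, ψ = 0 ↦ 0  <
φ = 0, ψ = 1 ↦ 3  ≥
φ = 0, ψ = 2 ↦ 3  ≥
φ = 0, ψ = 3 ↦ 3  ≥
φ = 1, ψ = 0 ↦ 3  ≥
φ = 1, ψ = 1 ↦ 3  ≥
φ = 1, ψ = 2 ↦ 3  ≥
φ = 1, ψ = 3 ↦ 3  ≥
φ = 2, ψ = 0 ↦ 3  ≥
φ = 2, ψ = 1 ↦ 3  ≥
φ = 2, ψ = 2 ↦ 3  ≥
φ = 2, ψ = 3 ↦ 3  ≥
φ = 3, ψ = 0 ↦ 3  ≥
φ = 3, ψ = 1 ↦ 3  ≥
φ = 3, ψ = 2 ↦ 3  ≥
φ = 3, ψ = 3 ↦ 3  ≥
So 15 of the 16 assignments meet the threshold.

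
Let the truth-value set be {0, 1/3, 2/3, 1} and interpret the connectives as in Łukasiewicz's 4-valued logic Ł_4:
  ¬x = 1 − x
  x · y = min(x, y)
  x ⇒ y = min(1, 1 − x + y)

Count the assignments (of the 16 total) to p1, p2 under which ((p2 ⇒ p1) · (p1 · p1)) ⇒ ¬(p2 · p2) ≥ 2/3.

p1 = 0, p2 = 0 ↦ 1  ≥
p1 = 0, p2 = 1/3 ↦ 1  ≥
p1 = 0, p2 = 2/3 ↦ 1  ≥
p1 = 0, p2 = 1 ↦ 1  ≥
p1 = 1/3, p2 = 0 ↦ 1  ≥
p1 = 1/3, p2 = 1/3 ↦ 1  ≥
p1 = 1/3, p2 = 2/3 ↦ 1  ≥
p1 = 1/3, p2 = 1 ↦ 2/3  ≥
p1 = 2/3, p2 = 0 ↦ 1  ≥
p1 = 2/3, p2 = 1/3 ↦ 1  ≥
p1 = 2/3, p2 = 2/3 ↦ 2/3  ≥
p1 = 2/3, p2 = 1 ↦ 1/3  <
p1 = 1, p2 = 0 ↦ 1  ≥
p1 = 1, p2 = 1/3 ↦ 2/3  ≥
p1 = 1, p2 = 2/3 ↦ 1/3  <
p1 = 1, p2 = 1 ↦ 0  <
So 13 of the 16 assignments meet the threshold.

13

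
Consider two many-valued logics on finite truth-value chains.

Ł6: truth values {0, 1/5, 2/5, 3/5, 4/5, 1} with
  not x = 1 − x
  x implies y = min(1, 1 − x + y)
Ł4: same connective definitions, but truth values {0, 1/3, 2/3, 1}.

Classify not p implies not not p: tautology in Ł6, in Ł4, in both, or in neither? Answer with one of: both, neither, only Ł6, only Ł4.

neither

In Ł6: at p = 0 the value is 0 — not a tautology.
In Ł4: at p = 0 the value is 0 — not a tautology.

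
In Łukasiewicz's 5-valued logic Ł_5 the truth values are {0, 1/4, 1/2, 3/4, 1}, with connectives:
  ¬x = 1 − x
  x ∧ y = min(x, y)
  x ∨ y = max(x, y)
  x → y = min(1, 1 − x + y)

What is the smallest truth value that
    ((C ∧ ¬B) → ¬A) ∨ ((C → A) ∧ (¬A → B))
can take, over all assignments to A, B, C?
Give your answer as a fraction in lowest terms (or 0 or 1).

1/2

Take A = 1/2, B = 0, C = 1:
¬B = ¬0 = 1
C ∧ ¬B = 1 ∧ 1 = 1
¬A = ¬1/2 = 1/2
(C ∧ ¬B) → ¬A = 1 → 1/2 = 1/2
C → A = 1 → 1/2 = 1/2
¬A = ¬1/2 = 1/2
¬A → B = 1/2 → 0 = 1/2
(C → A) ∧ (¬A → B) = 1/2 ∧ 1/2 = 1/2
((C ∧ ¬B) → ¬A) ∨ ((C → A) ∧ (¬A → B)) = 1/2 ∨ 1/2 = 1/2
No assignment yields a value below 1/2, so this is the minimum.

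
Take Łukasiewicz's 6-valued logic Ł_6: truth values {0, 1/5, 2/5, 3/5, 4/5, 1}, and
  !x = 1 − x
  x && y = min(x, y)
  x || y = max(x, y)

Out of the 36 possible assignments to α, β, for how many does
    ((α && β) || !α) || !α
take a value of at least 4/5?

value 1: 7 assignments (counts)
value 4/5: 9 assignments (counts)
value 3/5: 11 assignments
value 2/5: 5 assignments
value 1/5: 3 assignments
value 0: 1 assignment
So 16 of the 36 assignments meet the threshold.

16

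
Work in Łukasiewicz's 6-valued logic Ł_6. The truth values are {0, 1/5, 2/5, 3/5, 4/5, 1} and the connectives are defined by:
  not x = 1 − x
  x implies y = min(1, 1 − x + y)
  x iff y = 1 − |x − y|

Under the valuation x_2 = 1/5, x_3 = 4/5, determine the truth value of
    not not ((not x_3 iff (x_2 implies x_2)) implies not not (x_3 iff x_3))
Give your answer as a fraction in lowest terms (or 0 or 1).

not x_3 = not 4/5 = 1/5
x_2 implies x_2 = 1/5 implies 1/5 = 1
not x_3 iff (x_2 implies x_2) = 1/5 iff 1 = 1/5
x_3 iff x_3 = 4/5 iff 4/5 = 1
not (x_3 iff x_3) = not 1 = 0
not not (x_3 iff x_3) = not 0 = 1
(not x_3 iff (x_2 implies x_2)) implies not not (x_3 iff x_3) = 1/5 implies 1 = 1
not ((not x_3 iff (x_2 implies x_2)) implies not not (x_3 iff x_3)) = not 1 = 0
not not ((not x_3 iff (x_2 implies x_2)) implies not not (x_3 iff x_3)) = not 0 = 1

1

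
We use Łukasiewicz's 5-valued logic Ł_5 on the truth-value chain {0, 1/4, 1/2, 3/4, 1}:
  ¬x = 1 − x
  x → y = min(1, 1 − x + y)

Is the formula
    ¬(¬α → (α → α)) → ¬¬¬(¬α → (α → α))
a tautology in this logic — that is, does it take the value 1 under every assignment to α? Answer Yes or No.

α = 0 ↦ 1
α = 1/4 ↦ 1
α = 1/2 ↦ 1
α = 3/4 ↦ 1
α = 1 ↦ 1
Every assignment gives a value ≥ 1.

Yes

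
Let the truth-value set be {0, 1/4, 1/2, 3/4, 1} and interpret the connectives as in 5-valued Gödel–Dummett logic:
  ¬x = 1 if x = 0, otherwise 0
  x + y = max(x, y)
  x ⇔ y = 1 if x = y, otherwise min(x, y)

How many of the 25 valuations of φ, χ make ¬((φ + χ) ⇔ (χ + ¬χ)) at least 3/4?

1

value 1: 1 assignment (counts)
value 0: 24 assignments
So 1 of the 25 assignments meets the threshold.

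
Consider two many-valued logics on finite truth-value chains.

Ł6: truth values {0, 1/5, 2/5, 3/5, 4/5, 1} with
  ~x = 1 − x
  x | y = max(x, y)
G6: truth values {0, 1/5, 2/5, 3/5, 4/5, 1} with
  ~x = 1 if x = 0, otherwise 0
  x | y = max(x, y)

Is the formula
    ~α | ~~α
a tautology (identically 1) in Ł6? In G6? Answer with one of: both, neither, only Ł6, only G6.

only G6

In Ł6: at α = 1/5 the value is 4/5 — not a tautology.
In G6: every assignment gives 1 — tautology.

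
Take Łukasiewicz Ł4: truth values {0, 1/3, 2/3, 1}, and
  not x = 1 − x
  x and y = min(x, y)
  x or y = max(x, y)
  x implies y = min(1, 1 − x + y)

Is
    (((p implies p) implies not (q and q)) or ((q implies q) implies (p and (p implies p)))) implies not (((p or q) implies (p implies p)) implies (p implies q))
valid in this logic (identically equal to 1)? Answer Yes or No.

Counterexample: take p = 0, q = 0.
p implies p = 0 implies 0 = 1
q and q = 0 and 0 = 0
not (q and q) = not 0 = 1
(p implies p) implies not (q and q) = 1 implies 1 = 1
q implies q = 0 implies 0 = 1
p implies p = 0 implies 0 = 1
p and (p implies p) = 0 and 1 = 0
(q implies q) implies (p and (p implies p)) = 1 implies 0 = 0
((p implies p) implies not (q and q)) or ((q implies q) implies (p and (p implies p))) = 1 or 0 = 1
p or q = 0 or 0 = 0
p implies p = 0 implies 0 = 1
(p or q) implies (p implies p) = 0 implies 1 = 1
p implies q = 0 implies 0 = 1
((p or q) implies (p implies p)) implies (p implies q) = 1 implies 1 = 1
not (((p or q) implies (p implies p)) implies (p implies q)) = not 1 = 0
(((p implies p) implies not (q and q)) or ((q implies q) implies (p and (p implies p)))) implies not (((p or q) implies (p implies p)) implies (p implies q)) = 1 implies 0 = 0
This gives 0 ≠ 1.

No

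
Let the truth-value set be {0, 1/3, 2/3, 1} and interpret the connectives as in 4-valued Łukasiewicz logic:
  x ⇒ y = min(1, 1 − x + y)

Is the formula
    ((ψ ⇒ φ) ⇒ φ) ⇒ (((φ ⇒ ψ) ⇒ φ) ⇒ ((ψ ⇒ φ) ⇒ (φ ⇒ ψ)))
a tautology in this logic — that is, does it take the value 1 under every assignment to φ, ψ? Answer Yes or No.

No

Counterexample: take φ = 2/3, ψ = 0.
ψ ⇒ φ = 0 ⇒ 2/3 = 1
(ψ ⇒ φ) ⇒ φ = 1 ⇒ 2/3 = 2/3
φ ⇒ ψ = 2/3 ⇒ 0 = 1/3
(φ ⇒ ψ) ⇒ φ = 1/3 ⇒ 2/3 = 1
ψ ⇒ φ = 0 ⇒ 2/3 = 1
φ ⇒ ψ = 2/3 ⇒ 0 = 1/3
(ψ ⇒ φ) ⇒ (φ ⇒ ψ) = 1 ⇒ 1/3 = 1/3
((φ ⇒ ψ) ⇒ φ) ⇒ ((ψ ⇒ φ) ⇒ (φ ⇒ ψ)) = 1 ⇒ 1/3 = 1/3
((ψ ⇒ φ) ⇒ φ) ⇒ (((φ ⇒ ψ) ⇒ φ) ⇒ ((ψ ⇒ φ) ⇒ (φ ⇒ ψ))) = 2/3 ⇒ 1/3 = 2/3
This gives 2/3 ≠ 1.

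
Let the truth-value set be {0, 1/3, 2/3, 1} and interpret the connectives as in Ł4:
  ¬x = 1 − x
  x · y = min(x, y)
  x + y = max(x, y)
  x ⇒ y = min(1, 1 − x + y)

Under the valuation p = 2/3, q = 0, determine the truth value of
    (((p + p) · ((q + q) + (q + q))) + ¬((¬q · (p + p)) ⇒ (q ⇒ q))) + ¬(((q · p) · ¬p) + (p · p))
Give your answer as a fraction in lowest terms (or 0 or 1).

1/3

p + p = 2/3 + 2/3 = 2/3
q + q = 0 + 0 = 0
q + q = 0 + 0 = 0
(q + q) + (q + q) = 0 + 0 = 0
(p + p) · ((q + q) + (q + q)) = 2/3 · 0 = 0
¬q = ¬0 = 1
p + p = 2/3 + 2/3 = 2/3
¬q · (p + p) = 1 · 2/3 = 2/3
q ⇒ q = 0 ⇒ 0 = 1
(¬q · (p + p)) ⇒ (q ⇒ q) = 2/3 ⇒ 1 = 1
¬((¬q · (p + p)) ⇒ (q ⇒ q)) = ¬1 = 0
((p + p) · ((q + q) + (q + q))) + ¬((¬q · (p + p)) ⇒ (q ⇒ q)) = 0 + 0 = 0
q · p = 0 · 2/3 = 0
¬p = ¬2/3 = 1/3
(q · p) · ¬p = 0 · 1/3 = 0
p · p = 2/3 · 2/3 = 2/3
((q · p) · ¬p) + (p · p) = 0 + 2/3 = 2/3
¬(((q · p) · ¬p) + (p · p)) = ¬2/3 = 1/3
(((p + p) · ((q + q) + (q + q))) + ¬((¬q · (p + p)) ⇒ (q ⇒ q))) + ¬(((q · p) · ¬p) + (p · p)) = 0 + 1/3 = 1/3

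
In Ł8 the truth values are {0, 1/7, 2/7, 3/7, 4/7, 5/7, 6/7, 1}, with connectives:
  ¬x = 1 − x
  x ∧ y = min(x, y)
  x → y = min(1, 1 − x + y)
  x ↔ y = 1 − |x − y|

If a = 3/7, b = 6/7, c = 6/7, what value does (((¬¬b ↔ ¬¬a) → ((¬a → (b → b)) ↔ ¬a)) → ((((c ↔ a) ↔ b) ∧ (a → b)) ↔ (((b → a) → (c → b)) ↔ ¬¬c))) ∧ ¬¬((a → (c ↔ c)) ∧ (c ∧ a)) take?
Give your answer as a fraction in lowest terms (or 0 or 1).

¬b = ¬6/7 = 1/7
¬¬b = ¬1/7 = 6/7
¬a = ¬3/7 = 4/7
¬¬a = ¬4/7 = 3/7
¬¬b ↔ ¬¬a = 6/7 ↔ 3/7 = 4/7
¬a = ¬3/7 = 4/7
b → b = 6/7 → 6/7 = 1
¬a → (b → b) = 4/7 → 1 = 1
¬a = ¬3/7 = 4/7
(¬a → (b → b)) ↔ ¬a = 1 ↔ 4/7 = 4/7
(¬¬b ↔ ¬¬a) → ((¬a → (b → b)) ↔ ¬a) = 4/7 → 4/7 = 1
c ↔ a = 6/7 ↔ 3/7 = 4/7
(c ↔ a) ↔ b = 4/7 ↔ 6/7 = 5/7
a → b = 3/7 → 6/7 = 1
((c ↔ a) ↔ b) ∧ (a → b) = 5/7 ∧ 1 = 5/7
b → a = 6/7 → 3/7 = 4/7
c → b = 6/7 → 6/7 = 1
(b → a) → (c → b) = 4/7 → 1 = 1
¬c = ¬6/7 = 1/7
¬¬c = ¬1/7 = 6/7
((b → a) → (c → b)) ↔ ¬¬c = 1 ↔ 6/7 = 6/7
(((c ↔ a) ↔ b) ∧ (a → b)) ↔ (((b → a) → (c → b)) ↔ ¬¬c) = 5/7 ↔ 6/7 = 6/7
((¬¬b ↔ ¬¬a) → ((¬a → (b → b)) ↔ ¬a)) → ((((c ↔ a) ↔ b) ∧ (a → b)) ↔ (((b → a) → (c → b)) ↔ ¬¬c)) = 1 → 6/7 = 6/7
c ↔ c = 6/7 ↔ 6/7 = 1
a → (c ↔ c) = 3/7 → 1 = 1
c ∧ a = 6/7 ∧ 3/7 = 3/7
(a → (c ↔ c)) ∧ (c ∧ a) = 1 ∧ 3/7 = 3/7
¬((a → (c ↔ c)) ∧ (c ∧ a)) = ¬3/7 = 4/7
¬¬((a → (c ↔ c)) ∧ (c ∧ a)) = ¬4/7 = 3/7
(((¬¬b ↔ ¬¬a) → ((¬a → (b → b)) ↔ ¬a)) → ((((c ↔ a) ↔ b) ∧ (a → b)) ↔ (((b → a) → (c → b)) ↔ ¬¬c))) ∧ ¬¬((a → (c ↔ c)) ∧ (c ∧ a)) = 6/7 ∧ 3/7 = 3/7

3/7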